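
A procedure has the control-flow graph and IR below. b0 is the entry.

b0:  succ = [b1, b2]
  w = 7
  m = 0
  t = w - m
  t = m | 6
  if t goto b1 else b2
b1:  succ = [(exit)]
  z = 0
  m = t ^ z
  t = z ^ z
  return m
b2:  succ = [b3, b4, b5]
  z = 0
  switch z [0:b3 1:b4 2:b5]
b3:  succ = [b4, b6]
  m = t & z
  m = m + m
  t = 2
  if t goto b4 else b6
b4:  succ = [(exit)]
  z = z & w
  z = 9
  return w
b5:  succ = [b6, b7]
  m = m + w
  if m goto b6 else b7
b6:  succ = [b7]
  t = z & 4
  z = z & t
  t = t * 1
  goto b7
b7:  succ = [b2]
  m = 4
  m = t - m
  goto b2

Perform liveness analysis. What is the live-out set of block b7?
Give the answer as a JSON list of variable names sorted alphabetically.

def/use:
  b0: def={m,t,w} ue=∅
  b1: def={m,t,z} ue={t}
  b2: def={z} ue=∅
  b3: def={m,t} ue={t,z}
  b4: def={z} ue={w,z}
  b5: def={m} ue={m,w}
  b6: def={t,z} ue={z}
  b7: def={m} ue={t}

Liveness:
  b0: in=∅ out={m,t,w}
  b1: in={t} out=∅
  b2: in={m,t,w} out={m,t,w,z}
  b3: in={t,w,z} out={w,z}
  b4: in={w,z} out=∅
  b5: in={m,t,w,z} out={t,w,z}
  b6: in={w,z} out={t,w}
  b7: in={t,w} out={m,t,w}

live-out(b7) = ["m", "t", "w"]

Answer: ["m", "t", "w"]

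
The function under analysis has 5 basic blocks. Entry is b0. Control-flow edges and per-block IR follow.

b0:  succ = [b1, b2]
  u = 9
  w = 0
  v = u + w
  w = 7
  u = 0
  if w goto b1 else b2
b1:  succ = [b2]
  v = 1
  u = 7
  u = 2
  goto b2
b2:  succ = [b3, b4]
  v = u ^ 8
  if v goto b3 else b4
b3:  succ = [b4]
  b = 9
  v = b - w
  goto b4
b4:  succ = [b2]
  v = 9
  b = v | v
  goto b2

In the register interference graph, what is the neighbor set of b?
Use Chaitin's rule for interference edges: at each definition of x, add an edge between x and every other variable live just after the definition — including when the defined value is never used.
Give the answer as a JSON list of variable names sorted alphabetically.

Block summaries:
  b0: def={u,v,w} ue=∅
  b1: def={u,v} ue=∅
  b2: def={v} ue={u}
  b3: def={b,v} ue={w}
  b4: def={b,v} ue=∅

Backward fixpoint:
  b0 li=∅ lo={u,w}
  b1 li={w} lo={u,w}
  b2 li={u,w} lo={u,w}
  b3 li={u,w} lo={u,w}
  b4 li={u,w} lo={u,w}

Interference:
  b↔{u,w}
  u↔{b,v,w}
  v↔{u,w}
  w↔{b,u,v}

N(b) = ["u", "w"]

Answer: ["u", "w"]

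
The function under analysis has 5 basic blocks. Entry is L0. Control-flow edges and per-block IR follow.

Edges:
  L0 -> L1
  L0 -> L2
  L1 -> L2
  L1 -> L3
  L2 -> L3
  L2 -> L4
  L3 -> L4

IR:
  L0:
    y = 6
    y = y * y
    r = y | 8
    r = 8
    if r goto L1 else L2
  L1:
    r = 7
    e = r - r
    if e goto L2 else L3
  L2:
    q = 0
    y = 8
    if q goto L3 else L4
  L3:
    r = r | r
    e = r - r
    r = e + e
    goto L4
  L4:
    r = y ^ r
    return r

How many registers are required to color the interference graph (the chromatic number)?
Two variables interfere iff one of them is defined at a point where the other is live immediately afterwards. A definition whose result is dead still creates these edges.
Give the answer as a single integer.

def/use:
  L0 def {r,y} use ∅
  L1 def {e,r} use ∅
  L2 def {q,y} use ∅
  L3 def {e,r} use {r}
  L4 def {r} use {r,y}

Backward fixpoint:
  L0 li=∅ lo={r,y}
  L1 li={y} lo={r,y}
  L2 li={r} lo={r,y}
  L3 li={r,y} lo={r,y}
  L4 li={r,y} lo=∅

Interfere edges:
  e — {r,y}
  q — {r,y}
  r — {e,q,y}
  y — {e,q,r}

Chromatic number:
  {e,r,y} pairwise interfere (3-clique) ⇒ χ ≥ 3
  3-colouring: R0={r}  R1={y}  R2={e,q}
  χ = 3

Answer: 3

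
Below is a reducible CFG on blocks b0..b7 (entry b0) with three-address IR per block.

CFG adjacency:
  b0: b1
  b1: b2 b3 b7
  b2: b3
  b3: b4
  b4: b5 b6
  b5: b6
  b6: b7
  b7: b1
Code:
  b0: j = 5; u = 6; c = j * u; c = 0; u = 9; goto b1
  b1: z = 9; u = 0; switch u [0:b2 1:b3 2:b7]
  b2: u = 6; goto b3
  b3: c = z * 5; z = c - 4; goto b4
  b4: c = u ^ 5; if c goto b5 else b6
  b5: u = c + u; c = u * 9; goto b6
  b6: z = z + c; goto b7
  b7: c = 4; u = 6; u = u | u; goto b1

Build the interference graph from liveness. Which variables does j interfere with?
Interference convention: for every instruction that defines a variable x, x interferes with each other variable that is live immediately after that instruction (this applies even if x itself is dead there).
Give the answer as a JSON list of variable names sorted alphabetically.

Answer: ["u"]

Derivation:
Block summaries:
  b0 def {c,j,u} use ∅
  b1 def {u,z} use ∅
  b2 def {u} use ∅
  b3 def {c,z} use {z}
  b4 def {c} use {u}
  b5 def {c,u} use {c,u}
  b6 def {z} use {c,z}
  b7 def {c,u} use ∅

Backward fixpoint:
  live b0: ∅→∅
  live b1: ∅→{u,z}
  live b2: {z}→{u,z}
  live b3: {u,z}→{u,z}
  live b4: {u,z}→{c,u,z}
  live b5: {c,u,z}→{c,z}
  live b6: {c,z}→∅
  live b7: ∅→∅

Interfere edges:
  c — {u,z}
  j — {u}
  u — {c,j,z}
  z — {c,u}

N(j) = ["u"]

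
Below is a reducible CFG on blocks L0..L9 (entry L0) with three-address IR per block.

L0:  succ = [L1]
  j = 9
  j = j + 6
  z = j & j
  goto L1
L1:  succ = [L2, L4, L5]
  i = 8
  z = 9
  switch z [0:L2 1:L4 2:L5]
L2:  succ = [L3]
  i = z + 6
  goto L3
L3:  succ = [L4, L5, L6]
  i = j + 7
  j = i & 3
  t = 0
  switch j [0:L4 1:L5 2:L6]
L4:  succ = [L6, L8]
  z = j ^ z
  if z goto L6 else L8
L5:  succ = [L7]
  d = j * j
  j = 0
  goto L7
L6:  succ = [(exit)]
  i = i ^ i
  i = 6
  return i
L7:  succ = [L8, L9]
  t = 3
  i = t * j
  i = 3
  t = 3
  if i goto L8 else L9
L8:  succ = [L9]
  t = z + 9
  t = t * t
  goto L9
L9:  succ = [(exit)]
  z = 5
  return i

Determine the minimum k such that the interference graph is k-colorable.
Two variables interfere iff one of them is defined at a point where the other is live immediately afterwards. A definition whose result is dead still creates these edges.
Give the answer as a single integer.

Answer: 4

Working:
def/use:
  L0: {j,z} / ∅
  L1: {i,z} / ∅
  L2: {i} / {z}
  L3: {i,j,t} / {j}
  L4: {z} / {j,z}
  L5: {d,j} / {j}
  L6: {i} / {i}
  L7: {i,t} / {j}
  L8: {t} / {z}
  L9: {z} / {i}

Liveness:
  live L0: ∅→{j}
  live L1: {j}→{i,j,z}
  live L2: {j,z}→{j,z}
  live L3: {j,z}→{i,j,z}
  live L4: {i,j,z}→{i,z}
  live L5: {j,z}→{j,z}
  live L6: {i}→∅
  live L7: {j,z}→{i,z}
  live L8: {i,z}→{i}
  live L9: {i}→∅

Interference:
  d: {z}
  i: {j,t,z}
  j: {i,t,z}
  t: {i,j,z}
  z: {d,i,j,t}

Colouring:
  {i,j,t,z} pairwise interfere (4-clique) ⇒ χ ≥ 4
  4-colouring: r0={z}  r1={d,i}  r2={j}  r3={t}
  χ = 4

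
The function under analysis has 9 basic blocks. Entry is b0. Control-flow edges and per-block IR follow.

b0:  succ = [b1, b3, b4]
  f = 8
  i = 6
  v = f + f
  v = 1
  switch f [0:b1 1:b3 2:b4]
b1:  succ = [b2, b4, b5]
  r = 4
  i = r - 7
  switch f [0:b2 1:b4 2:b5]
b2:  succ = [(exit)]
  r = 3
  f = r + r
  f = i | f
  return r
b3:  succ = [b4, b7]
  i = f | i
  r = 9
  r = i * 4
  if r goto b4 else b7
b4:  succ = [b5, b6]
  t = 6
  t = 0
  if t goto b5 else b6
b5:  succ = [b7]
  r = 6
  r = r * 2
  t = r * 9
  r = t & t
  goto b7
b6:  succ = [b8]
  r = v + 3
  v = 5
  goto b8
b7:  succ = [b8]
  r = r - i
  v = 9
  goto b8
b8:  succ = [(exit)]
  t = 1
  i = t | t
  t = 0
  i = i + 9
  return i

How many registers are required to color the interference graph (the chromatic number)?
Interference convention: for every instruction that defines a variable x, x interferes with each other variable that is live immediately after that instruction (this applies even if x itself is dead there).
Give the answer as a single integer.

Answer: 4

Analysis:
def/use:
  b0: {f,i,v} / ∅
  b1: {i,r} / {f}
  b2: {f,r} / {i}
  b3: {i,r} / {f,i}
  b4: {t} / ∅
  b5: {r,t} / ∅
  b6: {r,v} / {v}
  b7: {r,v} / {i,r}
  b8: {i,t} / ∅

Live sets:
  live b0: ∅→{f,i,v}
  live b1: {f,v}→{i,v}
  live b2: {i}→∅
  live b3: {f,i,v}→{i,r,v}
  live b4: {i,v}→{i,v}
  live b5: {i}→{i,r}
  live b6: {v}→∅
  live b7: {i,r}→∅
  live b8: ∅→∅

Conflict graph:
  f↔{i,r,v}
  i↔{f,r,t,v}
  r↔{f,i,v}
  t↔{i,v}
  v↔{f,i,r,t}

Registers:
  clique {f,i,r,v} ⇒ need ≥ 4
  assign f→R2 i→R0 r→R3 t→R2 v→R1 — no edge inside a register ⇒ χ ≤ 4
  χ = 4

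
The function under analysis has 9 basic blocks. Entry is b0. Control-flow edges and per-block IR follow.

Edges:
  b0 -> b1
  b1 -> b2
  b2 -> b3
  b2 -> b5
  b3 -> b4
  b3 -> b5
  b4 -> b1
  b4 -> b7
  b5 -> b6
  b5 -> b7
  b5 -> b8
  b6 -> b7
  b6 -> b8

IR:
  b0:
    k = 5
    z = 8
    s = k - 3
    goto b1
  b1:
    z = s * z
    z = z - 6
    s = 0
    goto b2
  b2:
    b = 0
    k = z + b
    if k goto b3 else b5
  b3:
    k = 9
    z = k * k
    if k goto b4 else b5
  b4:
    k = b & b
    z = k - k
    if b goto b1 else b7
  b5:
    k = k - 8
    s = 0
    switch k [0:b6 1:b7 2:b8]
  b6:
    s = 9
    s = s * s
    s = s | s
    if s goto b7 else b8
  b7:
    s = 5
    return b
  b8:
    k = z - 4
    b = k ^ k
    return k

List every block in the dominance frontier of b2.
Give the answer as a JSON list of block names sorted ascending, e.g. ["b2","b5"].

Answer: ["b1"]

Working:
idom tree: b1←b0 b2←b1 b3←b2 b4←b3 b5←b2 b6←b5 b7←b2 b8←b5
Dom at joins:
  b1: preds {b0,b4}: {b0} ∩ {b0,b1,b2,b3,b4} = {b0}; idom=b0
  b5: preds {b2,b3}: {b0,b1,b2} ∩ {b0,b1,b2,b3} = {b0,b1,b2}; idom=b2
  b7: preds {b4,b5,b6}: {b0,b1,b2,b3,b4} ∩ {b0,b1,b2,b5} ∩ {b0,b1,b2,b5,b6} = {b0,b1,b2}; idom=b2
  b8: preds {b5,b6}: {b0,b1,b2,b5} ∩ {b0,b1,b2,b5,b6} = {b0,b1,b2,b5}; idom=b5

DF walk-up:
  join b1 pred b0: · stop@b0
  join b1 pred b4: b4→b3→b2→b1 stop@b0
  join b5 pred b2: · stop@b2
  join b5 pred b3: b3 stop@b2
  join b7 pred b4: b4→b3 stop@b2
  join b7 pred b5: b5 stop@b2
  join b7 pred b6: b6→b5 stop@b2
  join b8 pred b5: · stop@b5
  join b8 pred b6: b6 stop@b5
  DF(b0)=∅
  DF(b1)={b1}
  DF(b2)={b1}
  DF(b3)={b1,b5,b7}
  DF(b4)={b1,b7}
  DF(b5)={b7}
  DF(b6)={b7,b8}
  DF(b7)=∅
  DF(b8)=∅

DF(b2) = ["b1"]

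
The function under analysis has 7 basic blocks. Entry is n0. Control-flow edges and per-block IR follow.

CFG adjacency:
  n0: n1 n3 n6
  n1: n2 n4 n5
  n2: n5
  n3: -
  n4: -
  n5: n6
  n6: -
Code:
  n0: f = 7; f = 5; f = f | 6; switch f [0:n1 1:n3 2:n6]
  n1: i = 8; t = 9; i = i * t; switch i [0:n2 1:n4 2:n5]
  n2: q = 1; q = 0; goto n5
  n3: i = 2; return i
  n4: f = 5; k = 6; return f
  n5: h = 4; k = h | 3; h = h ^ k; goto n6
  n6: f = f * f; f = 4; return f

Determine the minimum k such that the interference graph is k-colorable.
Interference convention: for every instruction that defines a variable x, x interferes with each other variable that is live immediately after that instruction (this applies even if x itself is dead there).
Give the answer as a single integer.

Answer: 3

Working:
Per-block:
  n0 def {f} use ∅
  n1 def {i,t} use ∅
  n2 def {q} use ∅
  n3 def {i} use ∅
  n4 def {f,k} use ∅
  n5 def {h,k} use ∅
  n6 def {f} use {f}

Liveness:
  n0: in=∅ out={f}
  n1: in={f} out={f}
  n2: in={f} out={f}
  n3: in=∅ out=∅
  n4: in=∅ out=∅
  n5: in={f} out={f}
  n6: in={f} out=∅

Conflict graph:
  f — {h,i,k,q,t}
  h — {f,k}
  i — {f,t}
  k — {f,h}
  q — {f}
  t — {f,i}

Registers:
  clique {f,h,k} ⇒ need ≥ 3
  assign f→R0 h→R1 i→R1 k→R2 q→R1 t→R2 — no edge inside a register ⇒ χ ≤ 3
  χ = 3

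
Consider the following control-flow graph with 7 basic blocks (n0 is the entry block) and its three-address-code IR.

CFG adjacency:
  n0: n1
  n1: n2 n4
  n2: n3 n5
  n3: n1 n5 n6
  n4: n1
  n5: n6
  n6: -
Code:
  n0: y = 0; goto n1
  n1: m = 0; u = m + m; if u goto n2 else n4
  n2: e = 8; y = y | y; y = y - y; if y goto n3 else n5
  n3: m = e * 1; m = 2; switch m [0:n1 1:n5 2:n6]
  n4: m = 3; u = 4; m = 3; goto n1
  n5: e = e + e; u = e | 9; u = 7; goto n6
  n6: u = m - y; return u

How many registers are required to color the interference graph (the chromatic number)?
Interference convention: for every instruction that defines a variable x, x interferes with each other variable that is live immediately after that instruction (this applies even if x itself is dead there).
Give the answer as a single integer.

Block summaries:
  n0: def={y} ue=∅
  n1: def={m,u} ue=∅
  n2: def={e,y} ue={y}
  n3: def={m} ue={e}
  n4: def={m,u} ue=∅
  n5: def={e,u} ue={e}
  n6: def={u} ue={m,y}

Live sets:
  n0 li=∅ lo={y}
  n1 li={y} lo={m,y}
  n2 li={m,y} lo={e,m,y}
  n3 li={e,y} lo={e,m,y}
  n4 li={y} lo={y}
  n5 li={e,m,y} lo={m,y}
  n6 li={m,y} lo=∅

Conflict graph:
  e — {m,y}
  m — {e,u,y}
  u — {m,y}
  y — {e,m,u}

Registers:
  lower bound: {e,m,y} mutually conflict ⇒ χ ≥ 3
  3-colouring: r0={m}  r1={y}  r2={e,u}
  χ = 3

Answer: 3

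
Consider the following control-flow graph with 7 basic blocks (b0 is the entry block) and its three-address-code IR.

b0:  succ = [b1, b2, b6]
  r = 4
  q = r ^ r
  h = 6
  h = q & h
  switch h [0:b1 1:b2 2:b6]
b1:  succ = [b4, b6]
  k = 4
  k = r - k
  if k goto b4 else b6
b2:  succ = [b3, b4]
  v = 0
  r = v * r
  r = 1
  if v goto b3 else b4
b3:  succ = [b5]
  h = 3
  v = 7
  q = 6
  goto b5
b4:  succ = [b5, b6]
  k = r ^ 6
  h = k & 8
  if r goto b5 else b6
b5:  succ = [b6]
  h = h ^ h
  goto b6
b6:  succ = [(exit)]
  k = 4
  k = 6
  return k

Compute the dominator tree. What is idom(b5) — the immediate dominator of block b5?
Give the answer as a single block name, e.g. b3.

idom tree: b1←b0 b2←b0 b3←b2 b4←b0 b5←b0 b6←b0
Dom∩ at merges:
  b4: preds {b1,b2}: {b0,b1} ∩ {b0,b2} = {b0}; idom=b0
  b5: preds {b3,b4}: {b0,b2,b3} ∩ {b0,b4} = {b0}; idom=b0
  b6: preds {b0,b1,b4,b5}: {b0} ∩ {b0,b1} ∩ {b0,b4} ∩ {b0,b5} = {b0}; idom=b0

idom(b5) = b0

Answer: b0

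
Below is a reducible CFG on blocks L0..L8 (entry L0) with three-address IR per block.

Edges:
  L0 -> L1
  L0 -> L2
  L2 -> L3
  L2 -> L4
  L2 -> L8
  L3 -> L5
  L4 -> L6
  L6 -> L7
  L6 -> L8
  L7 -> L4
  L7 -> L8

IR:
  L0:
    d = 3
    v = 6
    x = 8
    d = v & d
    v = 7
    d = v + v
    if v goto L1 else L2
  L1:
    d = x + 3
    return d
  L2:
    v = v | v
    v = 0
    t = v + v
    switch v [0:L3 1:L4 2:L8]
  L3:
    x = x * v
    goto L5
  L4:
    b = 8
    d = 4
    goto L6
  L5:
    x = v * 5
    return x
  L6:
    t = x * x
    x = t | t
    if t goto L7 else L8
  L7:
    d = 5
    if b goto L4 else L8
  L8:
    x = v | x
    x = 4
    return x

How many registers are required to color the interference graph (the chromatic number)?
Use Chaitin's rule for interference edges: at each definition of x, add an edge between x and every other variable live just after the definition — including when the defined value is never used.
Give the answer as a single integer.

def/use:
  L0: {d,v,x} / ∅
  L1: {d} / {x}
  L2: {t,v} / {v}
  L3: {x} / {v,x}
  L4: {b,d} / ∅
  L5: {x} / {v}
  L6: {t,x} / {x}
  L7: {d} / {b}
  L8: {x} / {v,x}

Liveness:
  L0 li=∅ lo={v,x}
  L1 li={x} lo=∅
  L2 li={v,x} lo={v,x}
  L3 li={v,x} lo={v}
  L4 li={v,x} lo={b,v,x}
  L5 li={v} lo=∅
  L6 li={b,v,x} lo={b,v,x}
  L7 li={b,v,x} lo={v,x}
  L8 li={v,x} lo=∅

Interference:
  b: {d,t,v,x}
  d: {b,v,x}
  t: {b,v,x}
  v: {b,d,t,x}
  x: {b,d,t,v}

Chromatic number:
  clique {b,d,v,x} ⇒ need ≥ 4
  4-colouring: r0={b}  r1={v}  r2={x}  r3={d,t}
  χ = 4

Answer: 4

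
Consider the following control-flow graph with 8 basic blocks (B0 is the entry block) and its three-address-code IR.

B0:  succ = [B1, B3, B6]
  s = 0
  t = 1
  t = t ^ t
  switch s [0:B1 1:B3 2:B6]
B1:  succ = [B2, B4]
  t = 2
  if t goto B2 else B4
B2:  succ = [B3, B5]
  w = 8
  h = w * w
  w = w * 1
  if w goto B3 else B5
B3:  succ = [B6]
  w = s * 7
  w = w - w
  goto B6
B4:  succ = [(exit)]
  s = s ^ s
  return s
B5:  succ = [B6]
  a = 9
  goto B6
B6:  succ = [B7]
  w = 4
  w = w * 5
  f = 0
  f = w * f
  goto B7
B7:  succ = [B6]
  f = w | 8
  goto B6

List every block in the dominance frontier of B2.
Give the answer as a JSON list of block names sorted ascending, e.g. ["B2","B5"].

idom tree: B1←B0 B2←B1 B3←B0 B4←B1 B5←B2 B6←B0 B7←B6
Dom∩ at merges:
  B3: preds {B0,B2}: {B0} ∩ {B0,B1,B2} = {B0}; idom=B0
  B6: preds {B0,B3,B5,B7}: {B0} ∩ {B0,B3} ∩ {B0,B1,B2,B5} ∩ {B0,B6,B7} = {B0}; idom=B0

Frontier:
  B3←B0: walk · to B0
  B3←B2: walk B2→B1 to B0
  B6←B0: walk · to B0
  B6←B3: walk B3 to B0
  B6←B5: walk B5→B2→B1 to B0
  B6←B7: walk B7→B6 to B0
  B0 → ∅
  B1 → {B3,B6}
  B2 → {B3,B6}
  B3 → {B6}
  B4 → ∅
  B5 → {B6}
  B6 → {B6}
  B7 → {B6}

DF(B2) = ["B3", "B6"]

Answer: ["B3", "B6"]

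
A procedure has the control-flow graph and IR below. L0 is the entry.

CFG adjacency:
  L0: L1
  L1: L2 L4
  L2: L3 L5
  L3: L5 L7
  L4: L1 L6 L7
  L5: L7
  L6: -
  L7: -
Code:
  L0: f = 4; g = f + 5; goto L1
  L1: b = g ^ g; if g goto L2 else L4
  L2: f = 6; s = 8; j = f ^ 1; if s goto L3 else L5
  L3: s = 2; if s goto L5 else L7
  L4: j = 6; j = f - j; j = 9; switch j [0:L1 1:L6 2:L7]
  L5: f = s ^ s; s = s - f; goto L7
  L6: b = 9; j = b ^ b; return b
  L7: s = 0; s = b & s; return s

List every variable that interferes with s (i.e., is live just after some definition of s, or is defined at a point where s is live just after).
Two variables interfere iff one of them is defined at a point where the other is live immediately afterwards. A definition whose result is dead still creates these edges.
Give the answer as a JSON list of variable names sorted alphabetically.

Block summaries:
  L0: def={f,g} ue=∅
  L1: def={b} ue={g}
  L2: def={f,j,s} ue=∅
  L3: def={s} ue=∅
  L4: def={j} ue={f}
  L5: def={f,s} ue={s}
  L6: def={b,j} ue=∅
  L7: def={s} ue={b}

Live sets:
  L0 li=∅ lo={f,g}
  L1 li={f,g} lo={b,f,g}
  L2 li={b} lo={b,s}
  L3 li={b} lo={b,s}
  L4 li={b,f,g} lo={b,f,g}
  L5 li={b,s} lo={b}
  L6 li=∅ lo=∅
  L7 li={b} lo=∅

Conflict graph:
  b — {f,g,j,s}
  f — {b,g,j,s}
  g — {b,f,j}
  j — {b,f,g,s}
  s — {b,f,j}

N(s) = ["b", "f", "j"]

Answer: ["b", "f", "j"]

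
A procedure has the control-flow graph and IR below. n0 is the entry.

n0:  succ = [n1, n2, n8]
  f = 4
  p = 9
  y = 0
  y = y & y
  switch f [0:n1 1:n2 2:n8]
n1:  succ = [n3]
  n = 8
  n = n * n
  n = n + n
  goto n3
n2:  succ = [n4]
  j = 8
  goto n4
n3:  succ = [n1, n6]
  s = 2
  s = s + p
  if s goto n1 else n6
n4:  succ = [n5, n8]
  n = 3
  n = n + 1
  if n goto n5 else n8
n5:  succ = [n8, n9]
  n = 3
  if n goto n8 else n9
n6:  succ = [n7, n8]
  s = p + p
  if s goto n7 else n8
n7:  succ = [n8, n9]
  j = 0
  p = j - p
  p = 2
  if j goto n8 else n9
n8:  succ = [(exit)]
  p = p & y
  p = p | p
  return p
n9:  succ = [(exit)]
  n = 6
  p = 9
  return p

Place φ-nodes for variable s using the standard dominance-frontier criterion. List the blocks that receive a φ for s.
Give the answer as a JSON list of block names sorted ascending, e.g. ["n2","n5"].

idom tree: n1←n0 n2←n0 n3←n1 n4←n2 n5←n4 n6←n3 n7←n6 n8←n0 n9←n0
Dom at joins:
  n1: preds {n0,n3}: {n0} ∩ {n0,n1,n3} = {n0}; idom=n0
  n8: preds {n0,n4,n5,n6,n7}: {n0} ∩ {n0,n2,n4} ∩ {n0,n2,n4,n5} ∩ {n0,n1,n3,n6} ∩ {n0,n1,n3,n6,n7} = {n0}; idom=n0
  n9: preds {n5,n7}: {n0,n2,n4,n5} ∩ {n0,n1,n3,n6,n7} = {n0}; idom=n0

DF derivation:
  n1←n0: walk · to n0
  n1←n3: walk n3→n1 to n0
  n8←n0: walk · to n0
  n8←n4: walk n4→n2 to n0
  n8←n5: walk n5→n4→n2 to n0
  n8←n6: walk n6→n3→n1 to n0
  n8←n7: walk n7→n6→n3→n1 to n0
  n9←n5: walk n5→n4→n2 to n0
  n9←n7: walk n7→n6→n3→n1 to n0
  n0: DF=∅
  n1: DF={n1,n8,n9}
  n2: DF={n8,n9}
  n3: DF={n1,n8,n9}
  n4: DF={n8,n9}
  n5: DF={n8,n9}
  n6: DF={n8,n9}
  n7: DF={n8,n9}
  n8: DF=∅
  n9: DF=∅

φ for s: defs {n3,n6}
  DF⁺ = {n1,n8,n9}

Answer: ["n1", "n8", "n9"]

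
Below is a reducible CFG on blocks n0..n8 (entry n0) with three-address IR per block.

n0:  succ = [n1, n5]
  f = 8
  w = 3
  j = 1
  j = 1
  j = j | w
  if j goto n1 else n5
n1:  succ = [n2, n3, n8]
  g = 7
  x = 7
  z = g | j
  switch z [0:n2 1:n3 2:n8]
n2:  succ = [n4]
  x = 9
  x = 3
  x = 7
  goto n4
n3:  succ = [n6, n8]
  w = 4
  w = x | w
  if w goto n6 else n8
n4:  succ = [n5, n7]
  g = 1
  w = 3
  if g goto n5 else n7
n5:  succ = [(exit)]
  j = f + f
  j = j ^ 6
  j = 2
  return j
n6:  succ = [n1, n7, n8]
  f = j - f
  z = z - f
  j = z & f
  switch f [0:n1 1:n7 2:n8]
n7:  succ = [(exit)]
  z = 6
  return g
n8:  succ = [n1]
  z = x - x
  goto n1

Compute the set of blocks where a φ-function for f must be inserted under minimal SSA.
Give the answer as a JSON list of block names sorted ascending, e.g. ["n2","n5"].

Answer: ["n1", "n5", "n7", "n8"]

Analysis:
idom tree: n1←n0 n2←n1 n3←n1 n4←n2 n5←n0 n6←n3 n7←n1 n8←n1
Dom at joins:
  n1: preds {n0,n6,n8}: {n0} ∩ {n0,n1,n3,n6} ∩ {n0,n1,n8} = {n0}; idom=n0
  n5: preds {n0,n4}: {n0} ∩ {n0,n1,n2,n4} = {n0}; idom=n0
  n7: preds {n4,n6}: {n0,n1,n2,n4} ∩ {n0,n1,n3,n6} = {n0,n1}; idom=n1
  n8: preds {n1,n3,n6}: {n0,n1} ∩ {n0,n1,n3} ∩ {n0,n1,n3,n6} = {n0,n1}; idom=n1

Frontier:
  join n1 pred n0: · stop@n0
  join n1 pred n6: n6→n3→n1 stop@n0
  join n1 pred n8: n8→n1 stop@n0
  join n5 pred n0: · stop@n0
  join n5 pred n4: n4→n2→n1 stop@n0
  join n7 pred n4: n4→n2 stop@n1
  join n7 pred n6: n6→n3 stop@n1
  join n8 pred n1: · stop@n1
  join n8 pred n3: n3 stop@n1
  join n8 pred n6: n6→n3 stop@n1
  DF(n0)=∅
  DF(n1)={n1,n5}
  DF(n2)={n5,n7}
  DF(n3)={n1,n7,n8}
  DF(n4)={n5,n7}
  DF(n5)=∅
  DF(n6)={n1,n7,n8}
  DF(n7)=∅
  DF(n8)={n1}

φ for f: defs {n0,n6}
  DF⁺ = {n1,n5,n7,n8}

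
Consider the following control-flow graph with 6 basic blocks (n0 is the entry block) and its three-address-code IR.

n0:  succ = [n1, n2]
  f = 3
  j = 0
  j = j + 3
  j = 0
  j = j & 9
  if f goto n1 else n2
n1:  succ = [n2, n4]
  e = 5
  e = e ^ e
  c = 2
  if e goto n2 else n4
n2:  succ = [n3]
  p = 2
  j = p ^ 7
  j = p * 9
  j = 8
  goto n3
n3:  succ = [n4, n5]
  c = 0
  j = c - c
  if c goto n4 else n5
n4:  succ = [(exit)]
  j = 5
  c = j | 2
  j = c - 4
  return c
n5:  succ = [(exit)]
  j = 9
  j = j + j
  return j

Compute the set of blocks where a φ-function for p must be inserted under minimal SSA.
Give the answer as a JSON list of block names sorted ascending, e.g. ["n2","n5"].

idom tree: n1←n0 n2←n0 n3←n2 n4←n0 n5←n3
Join-block Dom:
  n2: preds {n0,n1}: {n0} ∩ {n0,n1} = {n0}; idom=n0
  n4: preds {n1,n3}: {n0,n1} ∩ {n0,n2,n3} = {n0}; idom=n0

DF derivation:
  join n2 pred n0: · stop@n0
  join n2 pred n1: n1 stop@n0
  join n4 pred n1: n1 stop@n0
  join n4 pred n3: n3→n2 stop@n0
  n0 → ∅
  n1 → {n2,n4}
  n2 → {n4}
  n3 → {n4}
  n4 → ∅
  n5 → ∅

φ for p: defs {n2}
  DF⁺ = {n4}

Answer: ["n4"]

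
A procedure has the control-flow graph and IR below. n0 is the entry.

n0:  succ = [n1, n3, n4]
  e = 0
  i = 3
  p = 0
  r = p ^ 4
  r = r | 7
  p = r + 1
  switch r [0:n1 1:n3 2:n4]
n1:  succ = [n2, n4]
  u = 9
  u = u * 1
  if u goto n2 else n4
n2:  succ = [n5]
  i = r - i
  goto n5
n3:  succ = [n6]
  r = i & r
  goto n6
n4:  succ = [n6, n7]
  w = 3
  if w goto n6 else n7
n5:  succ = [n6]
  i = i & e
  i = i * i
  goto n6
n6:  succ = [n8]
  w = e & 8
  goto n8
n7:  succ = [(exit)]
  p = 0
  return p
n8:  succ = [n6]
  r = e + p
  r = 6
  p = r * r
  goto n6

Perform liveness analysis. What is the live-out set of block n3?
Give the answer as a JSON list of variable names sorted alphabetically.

Answer: ["e", "p"]

Analysis:
Block summaries:
  n0: def={e,i,p,r} ue=∅
  n1: def={u} ue=∅
  n2: def={i} ue={i,r}
  n3: def={r} ue={i,r}
  n4: def={w} ue=∅
  n5: def={i} ue={e,i}
  n6: def={w} ue={e}
  n7: def={p} ue=∅
  n8: def={p,r} ue={e,p}

Liveness:
  live n0: ∅→{e,i,p,r}
  live n1: {e,i,p,r}→{e,i,p,r}
  live n2: {e,i,p,r}→{e,i,p}
  live n3: {e,i,p,r}→{e,p}
  live n4: {e,p}→{e,p}
  live n5: {e,i,p}→{e,p}
  live n6: {e,p}→{e,p}
  live n7: ∅→∅
  live n8: {e,p}→{e,p}

live-out(n3) = ["e", "p"]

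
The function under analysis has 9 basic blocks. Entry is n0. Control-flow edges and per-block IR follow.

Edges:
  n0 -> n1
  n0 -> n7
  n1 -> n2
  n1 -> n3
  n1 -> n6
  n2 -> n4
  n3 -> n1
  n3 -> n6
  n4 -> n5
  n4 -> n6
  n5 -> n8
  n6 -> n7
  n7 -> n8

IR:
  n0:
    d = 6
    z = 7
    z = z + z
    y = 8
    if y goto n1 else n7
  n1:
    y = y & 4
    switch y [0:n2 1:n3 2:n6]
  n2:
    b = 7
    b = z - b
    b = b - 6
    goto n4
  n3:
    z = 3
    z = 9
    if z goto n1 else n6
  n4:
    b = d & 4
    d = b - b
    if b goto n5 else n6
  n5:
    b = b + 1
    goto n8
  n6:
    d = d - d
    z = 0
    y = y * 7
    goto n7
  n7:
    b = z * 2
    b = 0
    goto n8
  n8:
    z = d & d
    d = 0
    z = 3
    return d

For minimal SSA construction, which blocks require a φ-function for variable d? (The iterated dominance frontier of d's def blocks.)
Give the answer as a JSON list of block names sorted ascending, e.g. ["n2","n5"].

idom tree: n1←n0 n2←n1 n3←n1 n4←n2 n5←n4 n6←n1 n7←n0 n8←n0
Join-block Dom:
  n1: preds {n0,n3}: {n0} ∩ {n0,n1,n3} = {n0}; idom=n0
  n6: preds {n1,n3,n4}: {n0,n1} ∩ {n0,n1,n3} ∩ {n0,n1,n2,n4} = {n0,n1}; idom=n1
  n7: preds {n0,n6}: {n0} ∩ {n0,n1,n6} = {n0}; idom=n0
  n8: preds {n5,n7}: {n0,n1,n2,n4,n5} ∩ {n0,n7} = {n0}; idom=n0

DF derivation:
  n1←n0: walk · to n0
  n1←n3: walk n3→n1 to n0
  n6←n1: walk · to n1
  n6←n3: walk n3 to n1
  n6←n4: walk n4→n2 to n1
  n7←n0: walk · to n0
  n7←n6: walk n6→n1 to n0
  n8←n5: walk n5→n4→n2→n1 to n0
  n8←n7: walk n7 to n0
  n0 → ∅
  n1 → {n1,n7,n8}
  n2 → {n6,n8}
  n3 → {n1,n6}
  n4 → {n6,n8}
  n5 → {n8}
  n6 → {n7}
  n7 → {n8}
  n8 → ∅

φ for d: defs {n0,n4,n6,n8}
  DF⁺ = {n6,n7,n8}

Answer: ["n6", "n7", "n8"]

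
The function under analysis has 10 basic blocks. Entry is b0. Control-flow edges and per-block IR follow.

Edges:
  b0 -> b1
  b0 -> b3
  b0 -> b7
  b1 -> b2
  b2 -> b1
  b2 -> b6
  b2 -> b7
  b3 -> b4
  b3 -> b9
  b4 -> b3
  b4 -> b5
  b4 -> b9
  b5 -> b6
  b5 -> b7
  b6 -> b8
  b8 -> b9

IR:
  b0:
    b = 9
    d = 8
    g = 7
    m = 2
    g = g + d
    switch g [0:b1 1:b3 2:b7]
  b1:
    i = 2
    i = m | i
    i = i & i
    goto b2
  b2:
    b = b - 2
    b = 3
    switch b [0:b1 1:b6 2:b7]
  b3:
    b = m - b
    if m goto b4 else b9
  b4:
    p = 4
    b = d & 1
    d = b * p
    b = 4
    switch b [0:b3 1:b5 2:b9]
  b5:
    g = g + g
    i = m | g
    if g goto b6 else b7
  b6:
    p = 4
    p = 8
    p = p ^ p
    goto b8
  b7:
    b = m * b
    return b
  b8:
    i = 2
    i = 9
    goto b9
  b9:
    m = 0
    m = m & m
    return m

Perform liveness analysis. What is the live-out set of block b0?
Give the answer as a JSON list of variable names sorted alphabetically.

Per-block:
  b0 def {b,d,g,m} use ∅
  b1 def {i} use {m}
  b2 def {b} use {b}
  b3 def {b} use {b,m}
  b4 def {b,d,p} use {d}
  b5 def {g,i} use {g,m}
  b6 def {p} use ∅
  b7 def {b} use {b,m}
  b8 def {i} use ∅
  b9 def {m} use ∅

Live sets:
  b0 li=∅ lo={b,d,g,m}
  b1 li={b,m} lo={b,m}
  b2 li={b,m} lo={b,m}
  b3 li={b,d,g,m} lo={d,g,m}
  b4 li={d,g,m} lo={b,d,g,m}
  b5 li={b,g,m} lo={b,m}
  b6 li=∅ lo=∅
  b7 li={b,m} lo=∅
  b8 li=∅ lo=∅
  b9 li=∅ lo=∅

live-out(b0) = ["b", "d", "g", "m"]

Answer: ["b", "d", "g", "m"]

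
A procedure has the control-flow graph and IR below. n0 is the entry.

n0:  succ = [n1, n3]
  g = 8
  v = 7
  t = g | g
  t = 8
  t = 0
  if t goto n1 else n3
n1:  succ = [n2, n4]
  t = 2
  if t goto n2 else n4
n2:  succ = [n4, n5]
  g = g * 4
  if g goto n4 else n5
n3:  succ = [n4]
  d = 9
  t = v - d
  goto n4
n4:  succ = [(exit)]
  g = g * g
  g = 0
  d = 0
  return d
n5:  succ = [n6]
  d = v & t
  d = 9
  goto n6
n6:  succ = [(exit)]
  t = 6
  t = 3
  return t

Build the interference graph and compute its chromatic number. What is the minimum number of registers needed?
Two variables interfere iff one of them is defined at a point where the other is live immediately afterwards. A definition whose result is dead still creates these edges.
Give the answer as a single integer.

Answer: 3

Derivation:
Per-block:
  n0: {g,t,v} / ∅
  n1: {t} / ∅
  n2: {g} / {g}
  n3: {d,t} / {v}
  n4: {d,g} / {g}
  n5: {d} / {t,v}
  n6: {t} / ∅

Liveness:
  live n0: ∅→{g,v}
  live n1: {g,v}→{g,t,v}
  live n2: {g,t,v}→{g,t,v}
  live n3: {g,v}→{g}
  live n4: {g}→∅
  live n5: {t,v}→∅
  live n6: ∅→∅

Conflict graph:
  d — {g,v}
  g — {d,t,v}
  t — {g,v}
  v — {d,g,t}

Chromatic number:
  lower bound: {d,g,v} mutually conflict ⇒ χ ≥ 3
  3-colouring: c0={g}  c1={v}  c2={d,t}
  χ = 3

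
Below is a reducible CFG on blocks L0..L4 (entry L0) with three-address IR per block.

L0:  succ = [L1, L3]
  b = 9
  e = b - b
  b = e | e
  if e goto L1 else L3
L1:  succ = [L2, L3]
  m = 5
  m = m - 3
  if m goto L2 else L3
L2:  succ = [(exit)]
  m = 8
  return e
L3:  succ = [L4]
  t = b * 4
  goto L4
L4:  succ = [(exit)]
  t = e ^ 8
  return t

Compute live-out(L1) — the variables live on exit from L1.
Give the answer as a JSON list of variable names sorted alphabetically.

Answer: ["b", "e"]

Working:
Block summaries:
  L0 def {b,e} use ∅
  L1 def {m} use ∅
  L2 def {m} use {e}
  L3 def {t} use {b}
  L4 def {t} use {e}

Live sets:
  L0 li=∅ lo={b,e}
  L1 li={b,e} lo={b,e}
  L2 li={e} lo=∅
  L3 li={b,e} lo={e}
  L4 li={e} lo=∅

live-out(L1) = ["b", "e"]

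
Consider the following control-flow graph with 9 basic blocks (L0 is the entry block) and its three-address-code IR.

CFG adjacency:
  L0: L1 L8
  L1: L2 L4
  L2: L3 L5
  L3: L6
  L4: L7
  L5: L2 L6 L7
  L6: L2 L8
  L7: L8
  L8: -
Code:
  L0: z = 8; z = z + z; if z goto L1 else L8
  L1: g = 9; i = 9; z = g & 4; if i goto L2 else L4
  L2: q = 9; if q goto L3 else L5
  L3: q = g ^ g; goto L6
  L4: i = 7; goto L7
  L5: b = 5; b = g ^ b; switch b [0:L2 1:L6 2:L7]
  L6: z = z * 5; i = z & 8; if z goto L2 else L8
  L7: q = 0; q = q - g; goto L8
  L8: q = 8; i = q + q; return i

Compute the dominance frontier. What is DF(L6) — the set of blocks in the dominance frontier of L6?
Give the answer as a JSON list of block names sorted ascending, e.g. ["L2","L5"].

Answer: ["L2", "L8"]

Working:
idom tree: L1←L0 L2←L1 L3←L2 L4←L1 L5←L2 L6←L2 L7←L1 L8←L0
Dom∩ at merges:
  L2: preds {L1,L5,L6}: {L0,L1} ∩ {L0,L1,L2,L5} ∩ {L0,L1,L2,L6} = {L0,L1}; idom=L1
  L6: preds {L3,L5}: {L0,L1,L2,L3} ∩ {L0,L1,L2,L5} = {L0,L1,L2}; idom=L2
  L7: preds {L4,L5}: {L0,L1,L4} ∩ {L0,L1,L2,L5} = {L0,L1}; idom=L1
  L8: preds {L0,L6,L7}: {L0} ∩ {L0,L1,L2,L6} ∩ {L0,L1,L7} = {L0}; idom=L0

DF derivation:
  L2←L1: walk · to L1
  L2←L5: walk L5→L2 to L1
  L2←L6: walk L6→L2 to L1
  L6←L3: walk L3 to L2
  L6←L5: walk L5 to L2
  L7←L4: walk L4 to L1
  L7←L5: walk L5→L2 to L1
  L8←L0: walk · to L0
  L8←L6: walk L6→L2→L1 to L0
  L8←L7: walk L7→L1 to L0
  L0: DF=∅
  L1: DF={L8}
  L2: DF={L2,L7,L8}
  L3: DF={L6}
  L4: DF={L7}
  L5: DF={L2,L6,L7}
  L6: DF={L2,L8}
  L7: DF={L8}
  L8: DF=∅

DF(L6) = ["L2", "L8"]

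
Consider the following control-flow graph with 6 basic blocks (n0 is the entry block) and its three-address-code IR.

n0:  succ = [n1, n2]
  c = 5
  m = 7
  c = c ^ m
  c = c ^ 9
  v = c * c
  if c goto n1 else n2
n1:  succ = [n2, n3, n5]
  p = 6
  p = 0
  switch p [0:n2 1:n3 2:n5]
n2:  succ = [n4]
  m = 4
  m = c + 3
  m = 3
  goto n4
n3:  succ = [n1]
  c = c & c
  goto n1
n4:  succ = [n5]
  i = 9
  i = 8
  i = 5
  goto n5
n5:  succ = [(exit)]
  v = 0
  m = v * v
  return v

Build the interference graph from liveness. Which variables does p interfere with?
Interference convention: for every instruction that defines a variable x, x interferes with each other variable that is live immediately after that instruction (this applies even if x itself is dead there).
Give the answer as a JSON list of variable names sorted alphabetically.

def/use:
  n0 def {c,m,v} use ∅
  n1 def {p} use ∅
  n2 def {m} use {c}
  n3 def {c} use {c}
  n4 def {i} use ∅
  n5 def {m,v} use ∅

Backward fixpoint:
  live n0: ∅→{c}
  live n1: {c}→{c}
  live n2: {c}→∅
  live n3: {c}→{c}
  live n4: ∅→∅
  live n5: ∅→∅

Conflict graph:
  c↔{m,p,v}
  i↔∅
  m↔{c,v}
  p↔{c}
  v↔{c,m}

N(p) = ["c"]

Answer: ["c"]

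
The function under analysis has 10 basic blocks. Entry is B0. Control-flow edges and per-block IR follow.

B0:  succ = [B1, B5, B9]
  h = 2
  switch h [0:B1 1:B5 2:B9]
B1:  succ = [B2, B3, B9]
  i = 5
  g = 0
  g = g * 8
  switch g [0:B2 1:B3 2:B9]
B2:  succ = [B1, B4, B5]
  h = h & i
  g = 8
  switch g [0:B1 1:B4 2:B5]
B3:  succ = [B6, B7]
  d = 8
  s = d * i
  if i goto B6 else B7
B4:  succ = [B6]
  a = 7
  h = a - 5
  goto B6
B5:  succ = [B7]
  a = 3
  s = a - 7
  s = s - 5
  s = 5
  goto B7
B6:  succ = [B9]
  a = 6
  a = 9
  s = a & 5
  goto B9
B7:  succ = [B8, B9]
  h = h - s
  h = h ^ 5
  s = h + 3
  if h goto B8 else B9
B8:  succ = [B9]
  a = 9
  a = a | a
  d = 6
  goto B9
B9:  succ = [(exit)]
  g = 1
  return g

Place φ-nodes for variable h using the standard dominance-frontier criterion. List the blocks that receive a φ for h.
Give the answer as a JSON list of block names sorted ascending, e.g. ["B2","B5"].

idom tree: B1←B0 B2←B1 B3←B1 B4←B2 B5←B0 B6←B1 B7←B0 B8←B7 B9←B0
Dom at joins:
  B1: preds {B0,B2}: {B0} ∩ {B0,B1,B2} = {B0}; idom=B0
  B5: preds {B0,B2}: {B0} ∩ {B0,B1,B2} = {B0}; idom=B0
  B6: preds {B3,B4}: {B0,B1,B3} ∩ {B0,B1,B2,B4} = {B0,B1}; idom=B1
  B7: preds {B3,B5}: {B0,B1,B3} ∩ {B0,B5} = {B0}; idom=B0
  B9: preds {B0,B1,B6,B7,B8}: {B0} ∩ {B0,B1} ∩ {B0,B1,B6} ∩ {B0,B7} ∩ {B0,B7,B8} = {B0}; idom=B0

DF walk-up:
  B1←B0: walk · to B0
  B1←B2: walk B2→B1 to B0
  B5←B0: walk · to B0
  B5←B2: walk B2→B1 to B0
  B6←B3: walk B3 to B1
  B6←B4: walk B4→B2 to B1
  B7←B3: walk B3→B1 to B0
  B7←B5: walk B5 to B0
  B9←B0: walk · to B0
  B9←B1: walk B1 to B0
  B9←B6: walk B6→B1 to B0
  B9←B7: walk B7 to B0
  B9←B8: walk B8→B7 to B0
  B0: DF=∅
  B1: DF={B1,B5,B7,B9}
  B2: DF={B1,B5,B6}
  B3: DF={B6,B7}
  B4: DF={B6}
  B5: DF={B7}
  B6: DF={B9}
  B7: DF={B9}
  B8: DF={B9}
  B9: DF=∅

φ for h: defs {B0,B2,B4,B7}
  DF⁺ = {B1,B5,B6,B7,B9}

Answer: ["B1", "B5", "B6", "B7", "B9"]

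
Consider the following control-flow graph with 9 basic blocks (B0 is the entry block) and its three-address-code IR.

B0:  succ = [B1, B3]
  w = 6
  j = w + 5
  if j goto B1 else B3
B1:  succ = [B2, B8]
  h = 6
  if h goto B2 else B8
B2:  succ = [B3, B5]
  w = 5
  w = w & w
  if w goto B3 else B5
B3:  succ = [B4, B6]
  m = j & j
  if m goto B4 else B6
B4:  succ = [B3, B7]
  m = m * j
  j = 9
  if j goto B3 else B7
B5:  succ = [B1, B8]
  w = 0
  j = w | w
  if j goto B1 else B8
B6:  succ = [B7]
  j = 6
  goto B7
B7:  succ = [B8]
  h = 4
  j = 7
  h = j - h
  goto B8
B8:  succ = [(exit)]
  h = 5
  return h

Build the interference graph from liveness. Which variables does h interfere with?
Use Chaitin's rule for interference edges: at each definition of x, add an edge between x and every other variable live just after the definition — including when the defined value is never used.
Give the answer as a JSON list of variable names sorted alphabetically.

Block summaries:
  B0: {j,w} / ∅
  B1: {h} / ∅
  B2: {w} / ∅
  B3: {m} / {j}
  B4: {j,m} / {j,m}
  B5: {j,w} / ∅
  B6: {j} / ∅
  B7: {h,j} / ∅
  B8: {h} / ∅

Live sets:
  live B0: ∅→{j}
  live B1: {j}→{j}
  live B2: {j}→{j}
  live B3: {j}→{j,m}
  live B4: {j,m}→{j}
  live B5: ∅→{j}
  live B6: ∅→∅
  live B7: ∅→∅
  live B8: ∅→∅

Conflict graph:
  h↔{j}
  j↔{h,m,w}
  m↔{j}
  w↔{j}

N(h) = ["j"]

Answer: ["j"]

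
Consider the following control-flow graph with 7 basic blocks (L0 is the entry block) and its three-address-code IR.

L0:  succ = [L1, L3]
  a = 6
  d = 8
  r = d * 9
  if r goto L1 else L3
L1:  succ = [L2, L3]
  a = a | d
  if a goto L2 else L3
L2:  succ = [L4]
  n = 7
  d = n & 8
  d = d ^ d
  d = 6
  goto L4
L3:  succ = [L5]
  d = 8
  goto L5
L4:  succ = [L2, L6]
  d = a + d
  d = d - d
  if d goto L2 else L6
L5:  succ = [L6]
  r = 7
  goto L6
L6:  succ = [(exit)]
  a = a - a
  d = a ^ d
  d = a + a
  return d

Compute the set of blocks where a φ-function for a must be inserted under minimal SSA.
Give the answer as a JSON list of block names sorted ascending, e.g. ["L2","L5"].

idom tree: L1←L0 L2←L1 L3←L0 L4←L2 L5←L3 L6←L0
Join-block Dom:
  L2: preds {L1,L4}: {L0,L1} ∩ {L0,L1,L2,L4} = {L0,L1}; idom=L1
  L3: preds {L0,L1}: {L0} ∩ {L0,L1} = {L0}; idom=L0
  L6: preds {L4,L5}: {L0,L1,L2,L4} ∩ {L0,L3,L5} = {L0}; idom=L0

DF derivation:
  L2←L1: walk · to L1
  L2←L4: walk L4→L2 to L1
  L3←L0: walk · to L0
  L3←L1: walk L1 to L0
  L6←L4: walk L4→L2→L1 to L0
  L6←L5: walk L5→L3 to L0
  DF(L0)=∅
  DF(L1)={L3,L6}
  DF(L2)={L2,L6}
  DF(L3)={L6}
  DF(L4)={L2,L6}
  DF(L5)={L6}
  DF(L6)=∅

φ for a: defs {L0,L1,L6}
  DF⁺ = {L3,L6}

Answer: ["L3", "L6"]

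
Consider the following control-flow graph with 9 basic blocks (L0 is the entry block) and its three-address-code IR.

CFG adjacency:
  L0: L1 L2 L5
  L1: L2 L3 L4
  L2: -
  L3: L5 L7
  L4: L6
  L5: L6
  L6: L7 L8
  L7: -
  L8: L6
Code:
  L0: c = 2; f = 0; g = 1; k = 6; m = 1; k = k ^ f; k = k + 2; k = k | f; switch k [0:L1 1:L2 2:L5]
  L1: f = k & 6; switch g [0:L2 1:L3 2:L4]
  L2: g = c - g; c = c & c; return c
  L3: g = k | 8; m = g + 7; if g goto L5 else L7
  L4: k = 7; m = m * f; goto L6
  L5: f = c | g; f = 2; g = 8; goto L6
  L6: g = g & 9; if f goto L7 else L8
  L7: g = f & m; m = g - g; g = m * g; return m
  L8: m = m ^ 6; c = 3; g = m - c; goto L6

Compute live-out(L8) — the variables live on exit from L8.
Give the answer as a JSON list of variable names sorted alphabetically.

Answer: ["f", "g", "m"]

Analysis:
Per-block:
  L0: {c,f,g,k,m} / ∅
  L1: {f} / {g,k}
  L2: {c,g} / {c,g}
  L3: {g,m} / {k}
  L4: {k,m} / {f,m}
  L5: {f,g} / {c,g}
  L6: {g} / {f,g}
  L7: {g,m} / {f,m}
  L8: {c,g,m} / {m}

Live sets:
  live L0: ∅→{c,g,k,m}
  live L1: {c,g,k,m}→{c,f,g,k,m}
  live L2: {c,g}→∅
  live L3: {c,f,k}→{c,f,g,m}
  live L4: {f,g,m}→{f,g,m}
  live L5: {c,g,m}→{f,g,m}
  live L6: {f,g,m}→{f,m}
  live L7: {f,m}→∅
  live L8: {f,m}→{f,g,m}

live-out(L8) = ["f", "g", "m"]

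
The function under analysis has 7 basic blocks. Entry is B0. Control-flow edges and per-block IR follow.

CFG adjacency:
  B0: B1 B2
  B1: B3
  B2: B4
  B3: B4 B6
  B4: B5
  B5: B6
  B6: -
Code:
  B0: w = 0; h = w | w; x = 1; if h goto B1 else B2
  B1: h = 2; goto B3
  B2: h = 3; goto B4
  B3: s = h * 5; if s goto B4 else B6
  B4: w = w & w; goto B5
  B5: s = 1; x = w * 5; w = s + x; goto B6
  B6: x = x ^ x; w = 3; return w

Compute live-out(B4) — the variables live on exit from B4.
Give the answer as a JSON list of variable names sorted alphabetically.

Answer: ["w"]

Analysis:
Block summaries:
  B0 def {h,w,x} use ∅
  B1 def {h} use ∅
  B2 def {h} use ∅
  B3 def {s} use {h}
  B4 def {w} use {w}
  B5 def {s,w,x} use {w}
  B6 def {w,x} use {x}

Liveness:
  B0: in=∅ out={w,x}
  B1: in={w,x} out={h,w,x}
  B2: in={w} out={w}
  B3: in={h,w,x} out={w,x}
  B4: in={w} out={w}
  B5: in={w} out={x}
  B6: in={x} out=∅

live-out(B4) = ["w"]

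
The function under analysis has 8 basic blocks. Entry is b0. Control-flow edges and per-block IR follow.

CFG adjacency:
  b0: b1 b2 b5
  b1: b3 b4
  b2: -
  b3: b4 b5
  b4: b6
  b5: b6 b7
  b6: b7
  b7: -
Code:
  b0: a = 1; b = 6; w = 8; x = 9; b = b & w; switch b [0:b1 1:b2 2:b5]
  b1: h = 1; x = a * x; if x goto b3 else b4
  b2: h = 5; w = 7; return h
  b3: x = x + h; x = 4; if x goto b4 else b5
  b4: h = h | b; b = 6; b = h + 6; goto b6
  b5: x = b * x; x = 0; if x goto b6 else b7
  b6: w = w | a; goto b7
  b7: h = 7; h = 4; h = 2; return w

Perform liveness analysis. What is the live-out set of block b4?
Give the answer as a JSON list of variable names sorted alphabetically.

Block summaries:
  b0: {a,b,w,x} / ∅
  b1: {h,x} / {a,x}
  b2: {h,w} / ∅
  b3: {x} / {h,x}
  b4: {b,h} / {b,h}
  b5: {x} / {b,x}
  b6: {w} / {a,w}
  b7: {h} / {w}

Backward fixpoint:
  b0: in=∅ out={a,b,w,x}
  b1: in={a,b,w,x} out={a,b,h,w,x}
  b2: in=∅ out=∅
  b3: in={a,b,h,w,x} out={a,b,h,w,x}
  b4: in={a,b,h,w} out={a,w}
  b5: in={a,b,w,x} out={a,w}
  b6: in={a,w} out={w}
  b7: in={w} out=∅

live-out(b4) = ["a", "w"]

Answer: ["a", "w"]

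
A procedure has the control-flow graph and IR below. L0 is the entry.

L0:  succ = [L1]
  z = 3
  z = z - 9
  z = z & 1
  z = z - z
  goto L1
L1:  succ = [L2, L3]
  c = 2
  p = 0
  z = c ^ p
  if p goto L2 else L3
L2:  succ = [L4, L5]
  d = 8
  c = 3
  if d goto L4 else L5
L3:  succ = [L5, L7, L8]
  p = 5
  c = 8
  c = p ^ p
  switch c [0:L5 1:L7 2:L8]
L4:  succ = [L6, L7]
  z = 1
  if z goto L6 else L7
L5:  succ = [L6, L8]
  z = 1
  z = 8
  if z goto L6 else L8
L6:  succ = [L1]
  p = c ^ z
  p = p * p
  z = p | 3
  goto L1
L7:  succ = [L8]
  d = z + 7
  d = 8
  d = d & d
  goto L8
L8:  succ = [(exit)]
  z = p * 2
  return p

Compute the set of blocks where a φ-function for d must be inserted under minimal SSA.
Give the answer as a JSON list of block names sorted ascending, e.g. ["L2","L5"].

Answer: ["L1", "L5", "L6", "L7", "L8"]

Working:
idom tree: L1←L0 L2←L1 L3←L1 L4←L2 L5←L1 L6←L1 L7←L1 L8←L1
Join-block Dom:
  L1: preds {L0,L6}: {L0} ∩ {L0,L1,L6} = {L0}; idom=L0
  L5: preds {L2,L3}: {L0,L1,L2} ∩ {L0,L1,L3} = {L0,L1}; idom=L1
  L6: preds {L4,L5}: {L0,L1,L2,L4} ∩ {L0,L1,L5} = {L0,L1}; idom=L1
  L7: preds {L3,L4}: {L0,L1,L3} ∩ {L0,L1,L2,L4} = {L0,L1}; idom=L1
  L8: preds {L3,L5,L7}: {L0,L1,L3} ∩ {L0,L1,L5} ∩ {L0,L1,L7} = {L0,L1}; idom=L1

DF derivation:
  L1←L0: walk · to L0
  L1←L6: walk L6→L1 to L0
  L5←L2: walk L2 to L1
  L5←L3: walk L3 to L1
  L6←L4: walk L4→L2 to L1
  L6←L5: walk L5 to L1
  L7←L3: walk L3 to L1
  L7←L4: walk L4→L2 to L1
  L8←L3: walk L3 to L1
  L8←L5: walk L5 to L1
  L8←L7: walk L7 to L1
  L0 → ∅
  L1 → {L1}
  L2 → {L5,L6,L7}
  L3 → {L5,L7,L8}
  L4 → {L6,L7}
  L5 → {L6,L8}
  L6 → {L1}
  L7 → {L8}
  L8 → ∅

φ for d: defs {L2,L7}
  DF⁺ = {L1,L5,L6,L7,L8}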